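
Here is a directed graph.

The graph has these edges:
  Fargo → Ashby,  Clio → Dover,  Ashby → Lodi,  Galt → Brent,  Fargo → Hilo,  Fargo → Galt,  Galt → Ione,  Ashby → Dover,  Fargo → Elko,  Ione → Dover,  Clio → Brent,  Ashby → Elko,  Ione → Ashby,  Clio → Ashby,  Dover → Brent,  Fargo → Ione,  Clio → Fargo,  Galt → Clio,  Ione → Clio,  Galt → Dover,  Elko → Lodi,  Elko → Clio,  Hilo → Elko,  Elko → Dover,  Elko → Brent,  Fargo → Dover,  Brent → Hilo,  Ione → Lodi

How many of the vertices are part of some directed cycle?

9

A vertex is on a directed cycle iff it belongs to a strongly connected component of size ≥ 2 (or has a self-loop).
The vertices on cycles are {Clio, Elko, Galt, Hilo, Ione, Ashby, Brent, Dover, Fargo} — 9 in total.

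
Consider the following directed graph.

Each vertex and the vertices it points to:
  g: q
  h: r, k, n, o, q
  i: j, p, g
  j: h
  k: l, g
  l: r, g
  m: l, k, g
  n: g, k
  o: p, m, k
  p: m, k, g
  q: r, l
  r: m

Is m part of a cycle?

Yes

m is on a cycle iff m can reach itself via ≥1 edge.
m → l → r → m — yes.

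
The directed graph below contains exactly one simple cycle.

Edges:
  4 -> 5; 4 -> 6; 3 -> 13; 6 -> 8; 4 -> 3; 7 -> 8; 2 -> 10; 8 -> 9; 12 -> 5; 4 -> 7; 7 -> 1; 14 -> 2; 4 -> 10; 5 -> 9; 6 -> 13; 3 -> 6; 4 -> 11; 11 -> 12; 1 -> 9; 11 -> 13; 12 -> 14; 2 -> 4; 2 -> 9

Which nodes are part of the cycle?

2, 4, 11, 12, 14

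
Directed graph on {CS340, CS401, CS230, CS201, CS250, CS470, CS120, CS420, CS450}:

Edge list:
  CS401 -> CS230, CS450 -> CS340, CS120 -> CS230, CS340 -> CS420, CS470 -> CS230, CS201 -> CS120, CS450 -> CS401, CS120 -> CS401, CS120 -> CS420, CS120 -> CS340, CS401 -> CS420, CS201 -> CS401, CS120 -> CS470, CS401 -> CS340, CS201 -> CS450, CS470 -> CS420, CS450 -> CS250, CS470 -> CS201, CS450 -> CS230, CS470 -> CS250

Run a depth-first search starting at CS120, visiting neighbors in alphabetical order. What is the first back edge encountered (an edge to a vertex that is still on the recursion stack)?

CS201→CS120

DFS from CS120 (visiting neighbors in alphabetical order); mark gray on enter, black on exit:
CS120 gray
  CS230 gray
  CS230 black
  CS340 gray
    CS420 gray
    CS420 black
  CS340 black
  CS401 gray
    CS401→CS230: CS230 black — skip
    CS401→CS340: CS340 black — skip
    CS401→CS420: CS420 black — skip
  CS401 black
  CS120→CS420: CS420 black — skip
  CS470 gray
    CS201 gray
      CS201→CS120: CS120 is gray → back edge
First back edge: CS201 → CS120.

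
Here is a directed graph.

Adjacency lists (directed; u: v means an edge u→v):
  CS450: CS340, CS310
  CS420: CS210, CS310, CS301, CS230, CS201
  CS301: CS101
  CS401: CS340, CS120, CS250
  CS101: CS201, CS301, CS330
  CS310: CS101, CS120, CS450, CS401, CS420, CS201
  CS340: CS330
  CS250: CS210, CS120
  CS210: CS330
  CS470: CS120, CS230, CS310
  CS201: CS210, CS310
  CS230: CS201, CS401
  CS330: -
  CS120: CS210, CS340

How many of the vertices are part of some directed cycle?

A vertex is on a directed cycle iff it belongs to a strongly connected component of size ≥ 2 (or has a self-loop).
The vertices on cycles are {CS101, CS201, CS230, CS301, CS310, CS420, CS450} — 7 in total.

7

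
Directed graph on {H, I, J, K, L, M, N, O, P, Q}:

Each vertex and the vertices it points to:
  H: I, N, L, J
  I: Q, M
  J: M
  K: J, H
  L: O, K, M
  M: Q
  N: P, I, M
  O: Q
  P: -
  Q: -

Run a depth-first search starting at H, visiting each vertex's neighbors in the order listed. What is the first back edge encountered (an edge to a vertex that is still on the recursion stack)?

DFS from H (visiting each vertex's neighbors in the order listed); mark gray on enter, black on exit:
H gray
  I gray
    Q gray
    Q black
    M gray
      M→Q: Q black — skip
    M black
  I black
  N gray
    P gray
    P black
    N→I: I black — skip
    N→M: M black — skip
  N black
  L gray
    O gray
      O→Q: Q black — skip
    O black
    K gray
      J gray
        J→M: M black — skip
      J black
      K→H: H is gray → back edge
First back edge: K → H.

K→H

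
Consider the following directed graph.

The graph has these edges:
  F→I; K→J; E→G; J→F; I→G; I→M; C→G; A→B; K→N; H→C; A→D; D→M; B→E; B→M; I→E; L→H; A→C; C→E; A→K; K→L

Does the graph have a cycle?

DFS with white/gray/black marking, starting from M:
M gray
M black
A gray
  C gray
    E gray
      G gray
      G black
    E black
    C→G: G black — skip
  C black
  D gray
    D→M: M black — skip
  D black
  B gray
    B→E: E black — skip
    B→M: M black — skip
  B black
  K gray
    J gray
      F gray
        I gray
          I→E: E black — skip
          I→M: M black — skip
          I→G: G black — skip
        I black
      F black
    J black
    L gray
      H gray
        H→C: C black — skip
      H black
    L black
    N gray
    N black
  K black
A black
Every edge goes to a white or black vertex — no back edge, so the graph is acyclic.

No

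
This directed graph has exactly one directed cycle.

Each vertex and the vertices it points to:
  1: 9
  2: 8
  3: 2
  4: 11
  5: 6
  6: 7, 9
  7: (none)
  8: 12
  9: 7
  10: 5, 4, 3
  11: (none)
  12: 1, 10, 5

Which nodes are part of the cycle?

DFS with gray/black marking from 12:
12 gray
  1 gray
    9 gray
      7 gray
      7 black
    9 black
  1 black
  10 gray
    5 gray
      6 gray
        6→7: 7 black — skip
        6→9: 9 black — skip
      6 black
    5 black
    4 gray
      11 gray
      11 black
    4 black
    3 gray
      2 gray
        8 gray
          8→12: 12 is gray → back edge
Back edge closes the cycle 12 → 10 → 3 → 2 → 8 → 12; its vertices are {2, 3, 8, 10, 12}.

2, 3, 8, 10, 12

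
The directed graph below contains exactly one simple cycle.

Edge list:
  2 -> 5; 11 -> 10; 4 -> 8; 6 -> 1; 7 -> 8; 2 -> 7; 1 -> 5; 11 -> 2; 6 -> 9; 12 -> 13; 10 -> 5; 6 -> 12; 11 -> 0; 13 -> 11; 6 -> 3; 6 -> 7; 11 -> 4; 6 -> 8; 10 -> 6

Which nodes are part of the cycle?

DFS with gray/black marking from 11:
11 gray
  2 gray
    7 gray
      8 gray
      8 black
    7 black
    5 gray
    5 black
  2 black
  4 gray
    4→8: 8 black — skip
  4 black
  10 gray
    6 gray
      9 gray
      9 black
      1 gray
        1→5: 5 black — skip
      1 black
      12 gray
        13 gray
          13→11: 11 is gray → back edge
Back edge closes the cycle 11 → 10 → 6 → 12 → 13 → 11; its vertices are {6, 10, 11, 12, 13}.

6, 10, 11, 12, 13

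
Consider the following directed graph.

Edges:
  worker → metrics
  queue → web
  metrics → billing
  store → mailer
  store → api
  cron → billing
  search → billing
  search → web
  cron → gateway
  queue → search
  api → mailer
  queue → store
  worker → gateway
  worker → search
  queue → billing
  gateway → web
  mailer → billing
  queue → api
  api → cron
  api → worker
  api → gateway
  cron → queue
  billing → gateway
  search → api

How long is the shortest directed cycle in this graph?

3

For each vertex v, BFS finds the shortest path from v back to v.
The shortest such closed walk is queue → api → cron → queue, length 3.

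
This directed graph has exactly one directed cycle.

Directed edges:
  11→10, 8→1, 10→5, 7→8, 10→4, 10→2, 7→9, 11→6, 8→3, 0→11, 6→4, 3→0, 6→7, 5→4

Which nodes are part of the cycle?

DFS with gray/black marking from 11:
11 gray
  10 gray
    2 gray
    2 black
    5 gray
      4 gray
      4 black
    5 black
    10→4: 4 black — skip
  10 black
  6 gray
    6→4: 4 black — skip
    7 gray
      9 gray
      9 black
      8 gray
        1 gray
        1 black
        3 gray
          0 gray
            0→11: 11 is gray → back edge
Back edge closes the cycle 11 → 6 → 7 → 8 → 3 → 0 → 11; its vertices are {0, 3, 6, 7, 8, 11}.

0, 3, 6, 7, 8, 11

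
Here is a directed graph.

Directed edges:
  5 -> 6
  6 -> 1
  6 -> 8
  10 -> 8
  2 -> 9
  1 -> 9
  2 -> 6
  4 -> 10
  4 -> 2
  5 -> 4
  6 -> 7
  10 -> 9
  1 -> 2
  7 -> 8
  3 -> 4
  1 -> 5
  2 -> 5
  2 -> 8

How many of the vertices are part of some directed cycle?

5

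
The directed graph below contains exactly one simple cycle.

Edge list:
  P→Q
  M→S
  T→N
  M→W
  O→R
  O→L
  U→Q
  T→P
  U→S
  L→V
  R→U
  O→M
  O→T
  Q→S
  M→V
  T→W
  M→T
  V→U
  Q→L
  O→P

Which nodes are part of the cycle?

DFS with gray/black marking from L:
L gray
  V gray
    U gray
      Q gray
        S gray
        S black
        Q→L: L is gray → back edge
Back edge closes the cycle L → V → U → Q → L; its vertices are {L, Q, U, V}.

L, Q, U, V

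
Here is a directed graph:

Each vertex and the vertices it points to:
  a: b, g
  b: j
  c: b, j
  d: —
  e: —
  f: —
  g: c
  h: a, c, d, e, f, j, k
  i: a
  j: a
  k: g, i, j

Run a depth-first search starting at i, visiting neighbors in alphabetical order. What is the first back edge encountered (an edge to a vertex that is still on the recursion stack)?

j→a

DFS from i (visiting neighbors in alphabetical order); mark gray on enter, black on exit:
i gray
  a gray
    b gray
      j gray
        j→a: a is gray → back edge
First back edge: j → a.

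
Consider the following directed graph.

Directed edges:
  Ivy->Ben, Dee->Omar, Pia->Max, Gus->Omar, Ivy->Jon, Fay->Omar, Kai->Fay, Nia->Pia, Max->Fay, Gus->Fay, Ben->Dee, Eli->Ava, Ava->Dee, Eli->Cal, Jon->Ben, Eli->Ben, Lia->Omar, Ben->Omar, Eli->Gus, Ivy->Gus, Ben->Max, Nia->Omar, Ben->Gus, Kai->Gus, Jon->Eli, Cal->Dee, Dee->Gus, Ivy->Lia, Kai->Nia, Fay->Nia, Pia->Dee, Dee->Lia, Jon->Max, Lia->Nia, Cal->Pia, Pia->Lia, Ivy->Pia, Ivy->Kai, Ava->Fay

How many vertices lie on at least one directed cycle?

7

A vertex is on a directed cycle iff it belongs to a strongly connected component of size ≥ 2 (or has a self-loop).
The vertices on cycles are {Dee, Fay, Gus, Lia, Max, Nia, Pia} — 7 in total.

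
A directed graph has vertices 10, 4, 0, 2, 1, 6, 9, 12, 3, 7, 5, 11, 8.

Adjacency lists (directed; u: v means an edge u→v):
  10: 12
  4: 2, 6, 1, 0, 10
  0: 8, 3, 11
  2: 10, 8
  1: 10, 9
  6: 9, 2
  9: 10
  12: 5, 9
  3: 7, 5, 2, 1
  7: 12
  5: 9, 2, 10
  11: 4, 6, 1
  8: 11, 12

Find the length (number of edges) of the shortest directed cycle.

For each vertex v, BFS finds the shortest path from v back to v.
The shortest such closed walk is 0 → 11 → 4 → 0, length 3.

3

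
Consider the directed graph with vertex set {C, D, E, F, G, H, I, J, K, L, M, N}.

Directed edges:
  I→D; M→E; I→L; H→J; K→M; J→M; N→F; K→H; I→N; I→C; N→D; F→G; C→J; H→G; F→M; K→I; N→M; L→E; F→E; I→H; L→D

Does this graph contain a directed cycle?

DFS with white/gray/black marking, starting from H:
H gray
  G gray
  G black
  J gray
    M gray
      E gray
      E black
    M black
  J black
H black
C gray
  C→J: J black — skip
C black
D gray
D black
F gray
  F→M: M black — skip
  F→G: G black — skip
  F→E: E black — skip
F black
I gray
  N gray
    N→F: F black — skip
    N→M: M black — skip
    N→D: D black — skip
  N black
  I→C: C black — skip
  I→H: H black — skip
  I→D: D black — skip
  L gray
    L→E: E black — skip
    L→D: D black — skip
  L black
I black
K gray
  K→I: I black — skip
  K→H: H black — skip
  K→M: M black — skip
K black
Every edge goes to a white or black vertex — no back edge, so the graph is acyclic.

No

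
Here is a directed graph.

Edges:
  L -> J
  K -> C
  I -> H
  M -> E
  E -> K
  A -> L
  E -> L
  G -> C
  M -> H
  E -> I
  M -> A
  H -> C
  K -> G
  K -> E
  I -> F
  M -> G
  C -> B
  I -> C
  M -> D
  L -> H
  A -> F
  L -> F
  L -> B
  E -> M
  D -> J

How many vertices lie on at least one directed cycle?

A vertex is on a directed cycle iff it belongs to a strongly connected component of size ≥ 2 (or has a self-loop).
The vertices on cycles are {E, K, M} — 3 in total.

3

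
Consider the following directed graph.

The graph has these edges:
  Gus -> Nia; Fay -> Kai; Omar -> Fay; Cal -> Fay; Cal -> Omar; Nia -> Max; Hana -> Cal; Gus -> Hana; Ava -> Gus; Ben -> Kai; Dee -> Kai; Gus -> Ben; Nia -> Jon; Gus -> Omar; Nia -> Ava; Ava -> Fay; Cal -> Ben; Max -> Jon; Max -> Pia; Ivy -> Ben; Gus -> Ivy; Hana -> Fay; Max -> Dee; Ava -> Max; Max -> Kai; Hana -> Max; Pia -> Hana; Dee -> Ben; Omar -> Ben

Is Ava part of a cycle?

Ava is on a cycle iff Ava can reach itself via ≥1 edge.
Ava → Gus → Nia → Ava — yes.

Yes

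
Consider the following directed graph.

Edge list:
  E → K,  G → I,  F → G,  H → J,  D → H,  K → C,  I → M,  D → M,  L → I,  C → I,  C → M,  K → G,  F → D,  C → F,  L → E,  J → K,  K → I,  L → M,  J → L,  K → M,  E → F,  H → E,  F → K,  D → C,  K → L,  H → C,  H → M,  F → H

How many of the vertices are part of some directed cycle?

A vertex is on a directed cycle iff it belongs to a strongly connected component of size ≥ 2 (or has a self-loop).
The vertices on cycles are {C, D, E, F, H, J, K, L} — 8 in total.

8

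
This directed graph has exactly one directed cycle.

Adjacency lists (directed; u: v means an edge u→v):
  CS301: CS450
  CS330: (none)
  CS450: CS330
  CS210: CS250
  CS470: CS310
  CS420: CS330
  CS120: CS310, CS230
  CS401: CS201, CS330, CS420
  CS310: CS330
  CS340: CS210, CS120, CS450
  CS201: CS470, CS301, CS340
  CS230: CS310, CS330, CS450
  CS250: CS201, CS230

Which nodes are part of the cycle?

DFS with gray/black marking from CS201:
CS201 gray
  CS470 gray
    CS310 gray
      CS330 gray
      CS330 black
    CS310 black
  CS470 black
  CS301 gray
    CS450 gray
      CS450→CS330: CS330 black — skip
    CS450 black
  CS301 black
  CS340 gray
    CS210 gray
      CS250 gray
        CS250→CS201: CS201 is gray → back edge
Back edge closes the cycle CS201 → CS340 → CS210 → CS250 → CS201; its vertices are {CS201, CS210, CS250, CS340}.

CS201, CS210, CS250, CS340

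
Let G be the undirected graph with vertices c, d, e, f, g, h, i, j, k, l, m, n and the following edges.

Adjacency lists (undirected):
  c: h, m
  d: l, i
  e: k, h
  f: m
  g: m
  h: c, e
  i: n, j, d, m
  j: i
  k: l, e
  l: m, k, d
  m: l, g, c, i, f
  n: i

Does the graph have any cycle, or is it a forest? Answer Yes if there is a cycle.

Yes

DFS, tracking each vertex's parent; an edge to a visited non-parent vertex closes a cycle.
Start from c:
visit c (parent –)
  visit h (parent c)
    h–c: parent, skip
    visit e (parent h)
      visit k (parent e)
        visit l (parent k)
          visit m (parent l)
            m–l: parent, skip
            visit g (parent m)
              g–m: parent, skip
            m–c: c visited and ≠ parent → cycle
Cycle: c – h – e – k – l – m – c.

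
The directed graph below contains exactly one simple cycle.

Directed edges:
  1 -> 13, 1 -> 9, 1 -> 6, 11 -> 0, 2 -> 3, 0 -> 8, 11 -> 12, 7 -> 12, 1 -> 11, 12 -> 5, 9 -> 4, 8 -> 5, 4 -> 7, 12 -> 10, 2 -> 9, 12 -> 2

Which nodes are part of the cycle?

DFS with gray/black marking from 12:
12 gray
  5 gray
  5 black
  2 gray
    9 gray
      4 gray
        7 gray
          7→12: 12 is gray → back edge
Back edge closes the cycle 12 → 2 → 9 → 4 → 7 → 12; its vertices are {2, 4, 7, 9, 12}.

2, 4, 7, 9, 12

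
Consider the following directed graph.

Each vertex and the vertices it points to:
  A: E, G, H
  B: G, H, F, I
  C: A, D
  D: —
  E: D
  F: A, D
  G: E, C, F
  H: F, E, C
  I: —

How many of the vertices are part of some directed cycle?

5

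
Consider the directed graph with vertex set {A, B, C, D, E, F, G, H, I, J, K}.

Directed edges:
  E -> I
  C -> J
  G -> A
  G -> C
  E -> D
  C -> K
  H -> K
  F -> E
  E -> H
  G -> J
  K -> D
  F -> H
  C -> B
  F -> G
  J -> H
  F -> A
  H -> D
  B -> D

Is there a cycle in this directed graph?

No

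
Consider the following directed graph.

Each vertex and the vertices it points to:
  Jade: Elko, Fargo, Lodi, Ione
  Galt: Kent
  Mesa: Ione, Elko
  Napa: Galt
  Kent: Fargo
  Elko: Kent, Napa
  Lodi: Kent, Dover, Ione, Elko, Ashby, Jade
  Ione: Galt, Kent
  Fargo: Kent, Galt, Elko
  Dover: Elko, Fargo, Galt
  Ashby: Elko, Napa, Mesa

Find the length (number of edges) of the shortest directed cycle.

2

For each vertex v, BFS finds the shortest path from v back to v.
The shortest such closed walk is Jade → Lodi → Jade, length 2.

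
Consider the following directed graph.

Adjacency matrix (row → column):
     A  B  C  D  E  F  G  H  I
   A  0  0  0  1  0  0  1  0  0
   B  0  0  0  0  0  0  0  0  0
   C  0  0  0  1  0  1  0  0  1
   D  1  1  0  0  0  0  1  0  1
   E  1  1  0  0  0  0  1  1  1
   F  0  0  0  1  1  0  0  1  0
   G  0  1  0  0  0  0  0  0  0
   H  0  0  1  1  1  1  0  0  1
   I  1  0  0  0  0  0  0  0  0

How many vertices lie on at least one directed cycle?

7

A vertex is on a directed cycle iff it belongs to a strongly connected component of size ≥ 2 (or has a self-loop).
The vertices on cycles are {A, C, D, E, F, H, I} — 7 in total.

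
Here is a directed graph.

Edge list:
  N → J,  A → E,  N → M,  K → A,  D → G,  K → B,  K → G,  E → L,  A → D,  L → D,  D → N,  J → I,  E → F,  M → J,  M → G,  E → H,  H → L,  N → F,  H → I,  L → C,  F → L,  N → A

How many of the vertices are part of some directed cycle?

A vertex is on a directed cycle iff it belongs to a strongly connected component of size ≥ 2 (or has a self-loop).
The vertices on cycles are {A, D, E, F, H, L, N} — 7 in total.

7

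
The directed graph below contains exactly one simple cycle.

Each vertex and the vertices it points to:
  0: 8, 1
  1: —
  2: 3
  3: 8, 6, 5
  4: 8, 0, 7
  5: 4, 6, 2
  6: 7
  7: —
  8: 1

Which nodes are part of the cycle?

2, 3, 5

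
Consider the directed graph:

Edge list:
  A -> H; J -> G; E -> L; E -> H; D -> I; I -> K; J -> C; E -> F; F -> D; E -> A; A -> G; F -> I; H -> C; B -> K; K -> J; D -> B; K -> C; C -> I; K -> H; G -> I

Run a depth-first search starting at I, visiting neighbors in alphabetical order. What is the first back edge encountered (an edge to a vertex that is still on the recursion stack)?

DFS from I (visiting neighbors in alphabetical order); mark gray on enter, black on exit:
I gray
  K gray
    C gray
      C→I: I is gray → back edge
First back edge: C → I.

C→I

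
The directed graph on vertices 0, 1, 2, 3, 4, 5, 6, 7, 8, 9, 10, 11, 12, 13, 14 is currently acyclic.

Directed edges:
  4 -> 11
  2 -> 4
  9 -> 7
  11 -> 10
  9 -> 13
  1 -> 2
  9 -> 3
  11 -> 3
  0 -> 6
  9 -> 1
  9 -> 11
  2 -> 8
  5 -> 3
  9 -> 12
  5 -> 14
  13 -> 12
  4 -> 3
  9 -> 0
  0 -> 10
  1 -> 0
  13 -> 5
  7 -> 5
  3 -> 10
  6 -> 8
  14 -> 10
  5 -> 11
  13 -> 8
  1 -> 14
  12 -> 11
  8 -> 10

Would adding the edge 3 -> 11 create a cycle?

Adding 3→11 creates a cycle iff 11 can already reach 3.
Path from 11: 11 → 3.
So 11 → … → 3 → 11 is a cycle.

Yes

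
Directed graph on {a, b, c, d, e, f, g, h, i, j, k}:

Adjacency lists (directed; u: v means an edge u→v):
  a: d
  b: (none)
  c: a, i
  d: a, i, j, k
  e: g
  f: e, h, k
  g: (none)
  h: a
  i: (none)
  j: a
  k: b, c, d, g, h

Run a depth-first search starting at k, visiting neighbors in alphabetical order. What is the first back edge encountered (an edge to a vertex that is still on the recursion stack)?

DFS from k (visiting neighbors in alphabetical order); mark gray on enter, black on exit:
k gray
  b gray
  b black
  c gray
    a gray
      d gray
        d→a: a is gray → back edge
First back edge: d → a.

d->a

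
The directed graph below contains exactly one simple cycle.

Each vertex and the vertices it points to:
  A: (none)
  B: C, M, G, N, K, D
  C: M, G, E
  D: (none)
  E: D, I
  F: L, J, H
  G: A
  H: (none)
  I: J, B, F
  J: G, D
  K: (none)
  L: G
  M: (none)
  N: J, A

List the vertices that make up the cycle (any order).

DFS with gray/black marking from I:
I gray
  J gray
    G gray
      A gray
      A black
    G black
    D gray
    D black
  J black
  B gray
    C gray
      M gray
      M black
      C→G: G black — skip
      E gray
        E→D: D black — skip
        E→I: I is gray → back edge
Back edge closes the cycle I → B → C → E → I; its vertices are {B, C, E, I}.

B, C, E, I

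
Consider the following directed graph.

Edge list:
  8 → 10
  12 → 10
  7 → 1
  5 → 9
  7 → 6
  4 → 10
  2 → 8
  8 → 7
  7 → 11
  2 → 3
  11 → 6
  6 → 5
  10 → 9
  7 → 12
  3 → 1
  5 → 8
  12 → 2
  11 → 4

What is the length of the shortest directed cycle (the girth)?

For each vertex v, BFS finds the shortest path from v back to v.
The shortest such closed walk is 7 → 6 → 5 → 8 → 7, length 4.

4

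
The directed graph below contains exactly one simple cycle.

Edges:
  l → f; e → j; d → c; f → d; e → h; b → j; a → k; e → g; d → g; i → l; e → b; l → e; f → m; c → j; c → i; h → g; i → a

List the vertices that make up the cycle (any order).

c, d, f, i, l

DFS with gray/black marking from i:
i gray
  a gray
    k gray
    k black
  a black
  l gray
    f gray
      m gray
      m black
      d gray
        c gray
          j gray
          j black
          c→i: i is gray → back edge
Back edge closes the cycle i → l → f → d → c → i; its vertices are {c, d, f, i, l}.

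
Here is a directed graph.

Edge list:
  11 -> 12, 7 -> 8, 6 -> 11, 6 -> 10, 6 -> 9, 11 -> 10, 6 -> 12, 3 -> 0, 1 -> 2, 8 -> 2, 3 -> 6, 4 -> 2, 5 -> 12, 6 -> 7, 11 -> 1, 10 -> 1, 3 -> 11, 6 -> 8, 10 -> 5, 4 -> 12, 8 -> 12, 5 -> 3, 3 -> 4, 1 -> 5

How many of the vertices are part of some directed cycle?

A vertex is on a directed cycle iff it belongs to a strongly connected component of size ≥ 2 (or has a self-loop).
The vertices on cycles are {1, 3, 5, 6, 10, 11} — 6 in total.

6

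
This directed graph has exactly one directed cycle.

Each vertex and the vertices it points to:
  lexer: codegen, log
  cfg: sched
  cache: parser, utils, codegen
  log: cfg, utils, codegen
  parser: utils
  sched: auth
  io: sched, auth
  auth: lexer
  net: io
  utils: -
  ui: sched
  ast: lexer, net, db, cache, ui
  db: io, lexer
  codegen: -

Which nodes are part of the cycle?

cfg, log, auth, lexer, sched

DFS with gray/black marking from lexer:
lexer gray
  codegen gray
  codegen black
  log gray
    cfg gray
      sched gray
        auth gray
          auth→lexer: lexer is gray → back edge
Back edge closes the cycle lexer → log → cfg → sched → auth → lexer; its vertices are {cfg, log, auth, lexer, sched}.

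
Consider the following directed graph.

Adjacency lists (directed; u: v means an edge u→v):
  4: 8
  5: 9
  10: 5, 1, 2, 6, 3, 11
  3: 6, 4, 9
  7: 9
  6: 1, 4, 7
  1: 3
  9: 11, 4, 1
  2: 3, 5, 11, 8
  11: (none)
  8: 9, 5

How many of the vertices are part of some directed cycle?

8

A vertex is on a directed cycle iff it belongs to a strongly connected component of size ≥ 2 (or has a self-loop).
The vertices on cycles are {1, 3, 4, 5, 6, 7, 8, 9} — 8 in total.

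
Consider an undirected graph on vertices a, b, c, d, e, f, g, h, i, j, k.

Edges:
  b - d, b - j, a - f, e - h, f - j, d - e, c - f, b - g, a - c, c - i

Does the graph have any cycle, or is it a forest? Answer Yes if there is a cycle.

Yes

DFS, tracking each vertex's parent; an edge to a visited non-parent vertex closes a cycle.
Start from h:
visit h (parent –)
  visit e (parent h)
    visit d (parent e)
      d–e: parent, skip
      visit b (parent d)
        visit j (parent b)
          visit f (parent j)
            visit c (parent f)
              c–f: parent, skip
              visit a (parent c)
                a–c: parent, skip
                a–f: f visited and ≠ parent → cycle
Cycle: f – c – a – f.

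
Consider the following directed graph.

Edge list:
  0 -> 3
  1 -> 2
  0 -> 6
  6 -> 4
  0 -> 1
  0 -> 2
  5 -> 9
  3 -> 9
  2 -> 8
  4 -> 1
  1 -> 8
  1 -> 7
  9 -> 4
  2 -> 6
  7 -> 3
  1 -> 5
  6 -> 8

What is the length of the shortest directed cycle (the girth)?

For each vertex v, BFS finds the shortest path from v back to v.
The shortest such closed walk is 1 → 5 → 9 → 4 → 1, length 4.

4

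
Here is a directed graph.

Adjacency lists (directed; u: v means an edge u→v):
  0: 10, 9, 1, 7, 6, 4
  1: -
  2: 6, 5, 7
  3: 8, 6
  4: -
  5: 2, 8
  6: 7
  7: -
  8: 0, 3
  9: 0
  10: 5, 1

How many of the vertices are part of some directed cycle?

7

A vertex is on a directed cycle iff it belongs to a strongly connected component of size ≥ 2 (or has a self-loop).
The vertices on cycles are {0, 2, 3, 5, 8, 9, 10} — 7 in total.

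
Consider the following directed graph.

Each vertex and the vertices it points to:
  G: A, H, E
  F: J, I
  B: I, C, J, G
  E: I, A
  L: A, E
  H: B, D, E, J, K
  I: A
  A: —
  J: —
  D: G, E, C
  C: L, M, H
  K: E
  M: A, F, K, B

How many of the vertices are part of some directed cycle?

6

A vertex is on a directed cycle iff it belongs to a strongly connected component of size ≥ 2 (or has a self-loop).
The vertices on cycles are {B, C, D, G, H, M} — 6 in total.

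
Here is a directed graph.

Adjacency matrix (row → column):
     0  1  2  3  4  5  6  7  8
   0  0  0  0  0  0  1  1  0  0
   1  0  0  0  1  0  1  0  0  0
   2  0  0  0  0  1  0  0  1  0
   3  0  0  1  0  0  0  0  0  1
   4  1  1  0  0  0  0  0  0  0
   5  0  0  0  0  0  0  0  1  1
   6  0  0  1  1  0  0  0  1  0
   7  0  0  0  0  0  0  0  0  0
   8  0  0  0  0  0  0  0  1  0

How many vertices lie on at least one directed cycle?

6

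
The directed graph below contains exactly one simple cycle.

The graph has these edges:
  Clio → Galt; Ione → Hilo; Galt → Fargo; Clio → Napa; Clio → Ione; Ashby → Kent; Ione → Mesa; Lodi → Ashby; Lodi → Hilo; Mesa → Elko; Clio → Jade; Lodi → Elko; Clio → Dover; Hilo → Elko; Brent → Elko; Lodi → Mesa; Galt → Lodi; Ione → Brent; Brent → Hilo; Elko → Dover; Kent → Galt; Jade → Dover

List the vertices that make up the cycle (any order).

DFS with gray/black marking from Galt:
Galt gray
  Lodi gray
    Ashby gray
      Kent gray
        Kent→Galt: Galt is gray → back edge
Back edge closes the cycle Galt → Lodi → Ashby → Kent → Galt; its vertices are {Galt, Kent, Lodi, Ashby}.

Galt, Kent, Lodi, Ashby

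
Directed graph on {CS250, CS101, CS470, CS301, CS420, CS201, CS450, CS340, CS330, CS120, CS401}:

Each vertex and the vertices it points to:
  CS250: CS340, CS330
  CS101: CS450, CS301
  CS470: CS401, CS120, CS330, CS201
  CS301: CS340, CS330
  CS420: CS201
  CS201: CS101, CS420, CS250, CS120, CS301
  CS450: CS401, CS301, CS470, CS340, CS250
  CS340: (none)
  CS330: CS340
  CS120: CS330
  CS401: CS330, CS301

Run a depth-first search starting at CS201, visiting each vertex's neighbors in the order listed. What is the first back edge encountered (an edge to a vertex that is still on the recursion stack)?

CS470->CS201

DFS from CS201 (visiting each vertex's neighbors in the order listed); mark gray on enter, black on exit:
CS201 gray
  CS101 gray
    CS450 gray
      CS401 gray
        CS330 gray
          CS340 gray
          CS340 black
        CS330 black
        CS301 gray
          CS301→CS340: CS340 black — skip
          CS301→CS330: CS330 black — skip
        CS301 black
      CS401 black
      CS450→CS301: CS301 black — skip
      CS470 gray
        CS470→CS401: CS401 black — skip
        CS120 gray
          CS120→CS330: CS330 black — skip
        CS120 black
        CS470→CS330: CS330 black — skip
        CS470→CS201: CS201 is gray → back edge
First back edge: CS470 → CS201.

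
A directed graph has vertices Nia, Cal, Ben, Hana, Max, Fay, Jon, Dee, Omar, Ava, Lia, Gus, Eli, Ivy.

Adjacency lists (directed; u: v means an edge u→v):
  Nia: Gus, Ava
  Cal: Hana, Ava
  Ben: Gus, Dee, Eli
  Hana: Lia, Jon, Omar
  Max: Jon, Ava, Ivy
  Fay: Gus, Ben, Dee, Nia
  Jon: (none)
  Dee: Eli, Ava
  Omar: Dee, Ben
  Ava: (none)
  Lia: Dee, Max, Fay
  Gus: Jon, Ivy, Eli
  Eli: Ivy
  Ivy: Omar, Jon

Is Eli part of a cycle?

Yes

Eli is on a cycle iff Eli can reach itself via ≥1 edge.
Eli → Ivy → Omar → Dee → Eli — yes.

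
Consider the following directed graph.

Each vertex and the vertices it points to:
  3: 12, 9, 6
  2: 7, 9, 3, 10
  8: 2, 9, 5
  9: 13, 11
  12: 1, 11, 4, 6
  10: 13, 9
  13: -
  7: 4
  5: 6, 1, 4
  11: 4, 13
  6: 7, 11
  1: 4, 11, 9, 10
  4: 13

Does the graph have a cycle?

DFS with white/gray/black marking, starting from 12:
12 gray
  1 gray
    4 gray
      13 gray
      13 black
    4 black
    11 gray
      11→4: 4 black — skip
      11→13: 13 black — skip
    11 black
    9 gray
      9→13: 13 black — skip
      9→11: 11 black — skip
    9 black
    10 gray
      10→13: 13 black — skip
      10→9: 9 black — skip
    10 black
  1 black
  12→11: 11 black — skip
  12→4: 4 black — skip
  6 gray
    7 gray
      7→4: 4 black — skip
    7 black
    6→11: 11 black — skip
  6 black
12 black
3 gray
  3→12: 12 black — skip
  3→9: 9 black — skip
  3→6: 6 black — skip
3 black
2 gray
  2→7: 7 black — skip
  2→9: 9 black — skip
  2→3: 3 black — skip
  2→10: 10 black — skip
2 black
8 gray
  8→2: 2 black — skip
  8→9: 9 black — skip
  5 gray
    5→6: 6 black — skip
    5→1: 1 black — skip
    5→4: 4 black — skip
  5 black
8 black
Every edge goes to a white or black vertex — no back edge, so the graph is acyclic.

No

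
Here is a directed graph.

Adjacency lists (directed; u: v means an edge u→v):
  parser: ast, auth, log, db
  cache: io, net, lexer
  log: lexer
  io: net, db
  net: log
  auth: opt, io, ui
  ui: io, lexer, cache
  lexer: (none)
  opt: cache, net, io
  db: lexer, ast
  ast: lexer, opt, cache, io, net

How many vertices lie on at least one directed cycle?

5

A vertex is on a directed cycle iff it belongs to a strongly connected component of size ≥ 2 (or has a self-loop).
The vertices on cycles are {db, io, ast, opt, cache} — 5 in total.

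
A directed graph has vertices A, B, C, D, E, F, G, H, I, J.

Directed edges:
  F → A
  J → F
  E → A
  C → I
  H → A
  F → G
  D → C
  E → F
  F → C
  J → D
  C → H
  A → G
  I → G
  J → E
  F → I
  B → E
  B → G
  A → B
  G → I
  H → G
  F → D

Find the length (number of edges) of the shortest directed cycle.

2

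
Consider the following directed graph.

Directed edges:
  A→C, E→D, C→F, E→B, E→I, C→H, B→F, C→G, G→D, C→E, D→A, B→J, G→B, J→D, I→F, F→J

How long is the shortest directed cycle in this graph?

4

For each vertex v, BFS finds the shortest path from v back to v.
The shortest such closed walk is A → C → G → D → A, length 4.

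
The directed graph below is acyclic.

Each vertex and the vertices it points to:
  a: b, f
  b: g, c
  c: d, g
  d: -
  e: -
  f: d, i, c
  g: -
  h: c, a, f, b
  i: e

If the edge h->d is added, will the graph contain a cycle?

No

Adding h→d creates a cycle iff d can already reach h.
Explore from d: no path reaches h. The graph stays acyclic.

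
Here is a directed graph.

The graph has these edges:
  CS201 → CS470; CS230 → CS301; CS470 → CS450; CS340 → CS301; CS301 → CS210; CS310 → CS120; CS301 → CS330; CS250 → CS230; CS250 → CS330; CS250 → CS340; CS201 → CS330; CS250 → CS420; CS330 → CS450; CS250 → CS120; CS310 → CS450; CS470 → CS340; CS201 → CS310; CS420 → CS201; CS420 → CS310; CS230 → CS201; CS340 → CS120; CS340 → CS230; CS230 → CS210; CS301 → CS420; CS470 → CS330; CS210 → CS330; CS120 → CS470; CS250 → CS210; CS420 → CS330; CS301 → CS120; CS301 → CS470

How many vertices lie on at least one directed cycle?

8

A vertex is on a directed cycle iff it belongs to a strongly connected component of size ≥ 2 (or has a self-loop).
The vertices on cycles are {CS120, CS201, CS230, CS301, CS310, CS340, CS420, CS470} — 8 in total.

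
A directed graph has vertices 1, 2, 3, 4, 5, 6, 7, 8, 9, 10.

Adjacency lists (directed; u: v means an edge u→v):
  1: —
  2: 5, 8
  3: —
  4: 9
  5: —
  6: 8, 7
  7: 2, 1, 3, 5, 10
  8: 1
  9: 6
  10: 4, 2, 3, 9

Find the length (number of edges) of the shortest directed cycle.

4

For each vertex v, BFS finds the shortest path from v back to v.
The shortest such closed walk is 7 → 10 → 9 → 6 → 7, length 4.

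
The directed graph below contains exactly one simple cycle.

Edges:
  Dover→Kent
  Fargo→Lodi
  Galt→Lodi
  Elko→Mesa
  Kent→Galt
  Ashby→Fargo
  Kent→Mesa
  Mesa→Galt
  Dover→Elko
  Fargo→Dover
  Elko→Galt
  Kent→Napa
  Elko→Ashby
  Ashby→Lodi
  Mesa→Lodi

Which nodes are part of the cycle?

DFS with gray/black marking from Dover:
Dover gray
  Kent gray
    Napa gray
    Napa black
    Galt gray
      Lodi gray
      Lodi black
    Galt black
    Mesa gray
      Mesa→Lodi: Lodi black — skip
      Mesa→Galt: Galt black — skip
    Mesa black
  Kent black
  Elko gray
    Elko→Galt: Galt black — skip
    Ashby gray
      Fargo gray
        Fargo→Dover: Dover is gray → back edge
Back edge closes the cycle Dover → Elko → Ashby → Fargo → Dover; its vertices are {Elko, Ashby, Dover, Fargo}.

Elko, Ashby, Dover, Fargo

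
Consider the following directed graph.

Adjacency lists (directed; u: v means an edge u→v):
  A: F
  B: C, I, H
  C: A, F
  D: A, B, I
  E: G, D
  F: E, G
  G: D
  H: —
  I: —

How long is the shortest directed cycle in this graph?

For each vertex v, BFS finds the shortest path from v back to v.
The shortest such closed walk is D → A → F → G → D, length 4.

4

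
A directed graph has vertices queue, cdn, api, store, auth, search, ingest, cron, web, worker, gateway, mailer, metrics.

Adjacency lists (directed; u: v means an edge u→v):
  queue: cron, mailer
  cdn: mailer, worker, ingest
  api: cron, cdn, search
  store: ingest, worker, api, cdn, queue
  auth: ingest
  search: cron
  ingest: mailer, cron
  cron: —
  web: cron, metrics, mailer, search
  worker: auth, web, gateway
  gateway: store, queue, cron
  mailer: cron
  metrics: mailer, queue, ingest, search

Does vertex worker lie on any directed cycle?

worker is on a cycle iff worker can reach itself via ≥1 edge.
worker → gateway → store → worker — yes.

Yes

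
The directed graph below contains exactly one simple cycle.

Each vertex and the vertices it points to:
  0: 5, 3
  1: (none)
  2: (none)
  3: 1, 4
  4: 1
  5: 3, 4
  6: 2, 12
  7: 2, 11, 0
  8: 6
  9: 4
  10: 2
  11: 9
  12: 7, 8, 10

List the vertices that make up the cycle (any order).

6, 8, 12

DFS with gray/black marking from 6:
6 gray
  2 gray
  2 black
  12 gray
    7 gray
      7→2: 2 black — skip
      11 gray
        9 gray
          4 gray
            1 gray
            1 black
          4 black
        9 black
      11 black
      0 gray
        5 gray
          3 gray
            3→1: 1 black — skip
            3→4: 4 black — skip
          3 black
          5→4: 4 black — skip
        5 black
        0→3: 3 black — skip
      0 black
    7 black
    8 gray
      8→6: 6 is gray → back edge
Back edge closes the cycle 6 → 12 → 8 → 6; its vertices are {6, 8, 12}.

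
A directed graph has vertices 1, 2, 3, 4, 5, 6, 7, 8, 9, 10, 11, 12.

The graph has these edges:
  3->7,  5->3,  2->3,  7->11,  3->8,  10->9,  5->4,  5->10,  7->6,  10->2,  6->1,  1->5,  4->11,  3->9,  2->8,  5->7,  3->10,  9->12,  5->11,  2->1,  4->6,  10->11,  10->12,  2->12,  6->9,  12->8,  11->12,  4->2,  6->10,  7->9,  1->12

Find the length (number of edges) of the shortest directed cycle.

For each vertex v, BFS finds the shortest path from v back to v.
The shortest such closed walk is 3 → 10 → 2 → 3, length 3.

3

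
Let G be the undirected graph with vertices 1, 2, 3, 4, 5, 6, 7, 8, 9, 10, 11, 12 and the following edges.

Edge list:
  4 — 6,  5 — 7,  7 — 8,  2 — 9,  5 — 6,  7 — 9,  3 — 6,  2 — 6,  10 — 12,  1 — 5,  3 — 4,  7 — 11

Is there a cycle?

DFS, tracking each vertex's parent; an edge to a visited non-parent vertex closes a cycle.
Start from 8:
visit 8 (parent –)
  visit 7 (parent 8)
    visit 11 (parent 7)
      11–7: parent, skip
    visit 5 (parent 7)
      visit 6 (parent 5)
        visit 4 (parent 6)
          4–6: parent, skip
          visit 3 (parent 4)
            3–6: 6 visited and ≠ parent → cycle
Cycle: 6 – 4 – 3 – 6.

Yes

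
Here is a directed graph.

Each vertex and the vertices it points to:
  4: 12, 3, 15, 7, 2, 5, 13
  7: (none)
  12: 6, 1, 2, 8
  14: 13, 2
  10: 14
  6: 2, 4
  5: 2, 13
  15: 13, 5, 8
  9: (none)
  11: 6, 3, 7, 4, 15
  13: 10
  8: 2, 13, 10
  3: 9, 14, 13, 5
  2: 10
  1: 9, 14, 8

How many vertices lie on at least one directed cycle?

7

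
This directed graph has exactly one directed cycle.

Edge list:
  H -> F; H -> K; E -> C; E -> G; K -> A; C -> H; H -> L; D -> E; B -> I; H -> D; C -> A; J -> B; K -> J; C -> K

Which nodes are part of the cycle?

DFS with gray/black marking from C:
C gray
  K gray
    A gray
    A black
    J gray
      B gray
        I gray
        I black
      B black
    J black
  K black
  C→A: A black — skip
  H gray
    H→K: K black — skip
    L gray
    L black
    D gray
      E gray
        G gray
        G black
        E→C: C is gray → back edge
Back edge closes the cycle C → H → D → E → C; its vertices are {C, D, E, H}.

C, D, E, H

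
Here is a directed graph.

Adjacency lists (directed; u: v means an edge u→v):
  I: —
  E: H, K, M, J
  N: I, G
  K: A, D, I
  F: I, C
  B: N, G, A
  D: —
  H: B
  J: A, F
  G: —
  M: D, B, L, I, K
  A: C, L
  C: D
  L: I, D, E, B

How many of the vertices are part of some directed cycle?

8

A vertex is on a directed cycle iff it belongs to a strongly connected component of size ≥ 2 (or has a self-loop).
The vertices on cycles are {A, B, E, H, J, K, L, M} — 8 in total.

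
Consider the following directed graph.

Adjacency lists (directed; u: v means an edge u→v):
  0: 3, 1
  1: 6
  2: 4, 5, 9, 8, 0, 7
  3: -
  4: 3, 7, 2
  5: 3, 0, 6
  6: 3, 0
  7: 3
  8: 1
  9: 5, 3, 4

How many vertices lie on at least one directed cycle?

6

A vertex is on a directed cycle iff it belongs to a strongly connected component of size ≥ 2 (or has a self-loop).
The vertices on cycles are {0, 1, 2, 4, 6, 9} — 6 in total.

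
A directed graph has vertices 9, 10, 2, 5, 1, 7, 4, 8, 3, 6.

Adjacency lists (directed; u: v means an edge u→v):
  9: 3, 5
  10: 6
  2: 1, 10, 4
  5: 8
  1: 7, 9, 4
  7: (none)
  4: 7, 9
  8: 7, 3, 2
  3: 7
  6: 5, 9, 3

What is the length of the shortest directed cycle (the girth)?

For each vertex v, BFS finds the shortest path from v back to v.
The shortest such closed walk is 8 → 2 → 10 → 6 → 5 → 8, length 5.

5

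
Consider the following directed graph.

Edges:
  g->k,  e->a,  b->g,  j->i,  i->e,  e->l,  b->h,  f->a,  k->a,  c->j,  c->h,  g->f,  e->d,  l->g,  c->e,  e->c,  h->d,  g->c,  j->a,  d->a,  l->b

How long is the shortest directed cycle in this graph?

For each vertex v, BFS finds the shortest path from v back to v.
The shortest such closed walk is e → c → e, length 2.

2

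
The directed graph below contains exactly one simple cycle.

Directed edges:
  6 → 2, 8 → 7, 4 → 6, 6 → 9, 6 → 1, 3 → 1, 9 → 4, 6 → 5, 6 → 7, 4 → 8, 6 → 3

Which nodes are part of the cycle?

DFS with gray/black marking from 9:
9 gray
  4 gray
    8 gray
      7 gray
      7 black
    8 black
    6 gray
      5 gray
      5 black
      2 gray
      2 black
      3 gray
        1 gray
        1 black
      3 black
      6→1: 1 black — skip
      6→7: 7 black — skip
      6→9: 9 is gray → back edge
Back edge closes the cycle 9 → 4 → 6 → 9; its vertices are {4, 6, 9}.

4, 6, 9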